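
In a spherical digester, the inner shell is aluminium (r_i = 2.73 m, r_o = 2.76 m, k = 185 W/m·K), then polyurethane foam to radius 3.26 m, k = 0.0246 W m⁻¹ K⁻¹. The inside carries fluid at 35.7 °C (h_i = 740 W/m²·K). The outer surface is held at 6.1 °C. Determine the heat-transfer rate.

Q = 165 W

Series thermal resistances, inner to outer:
  R_conv,in = 1/(4πr²h) = 1/(4π·2.73²·740) = 1.443×10^-5 K/W
  R_aluminium = (1/2.73 − 1/2.76)/(4πk) = 0.003982/(4π·185) = 1.713×10^-6 K/W
  R_polyurethane foam = (1/2.76 − 1/3.26)/(4πk) = 0.05557/(4π·0.0246) = 0.1798 K/W
ΣR = 1.443×10^-5 + 1.713×10^-6 + 0.1798 = 0.1798 K/W
Q = ΔT/ΣR = (35.7 °C − 6.1 °C)/0.1798 = 165 W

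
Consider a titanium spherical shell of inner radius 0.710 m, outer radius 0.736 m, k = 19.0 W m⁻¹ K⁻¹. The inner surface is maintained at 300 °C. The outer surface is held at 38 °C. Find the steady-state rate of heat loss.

Q = 4πk·ΔT/(1/r₁ − 1/r₂) = 4π × 19.0 × 262 / (1/0.710 − 1/0.736) = 1.26×10^6 W

Q = 1260 kW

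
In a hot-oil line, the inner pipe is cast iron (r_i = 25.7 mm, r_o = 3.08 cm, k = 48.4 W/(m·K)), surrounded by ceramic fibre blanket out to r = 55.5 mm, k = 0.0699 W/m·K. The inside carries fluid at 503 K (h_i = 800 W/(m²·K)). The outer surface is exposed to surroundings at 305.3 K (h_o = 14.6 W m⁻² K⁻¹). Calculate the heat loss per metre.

Series thermal resistances, inner to outer:
  R'_conv,in = 1/(2πr h) = 1/(2π·0.0257·800) = 0.007741 m·K/W
  R'_cast iron = ln(0.0308/0.0257)/(2πk) = 0.1810/(2π·48.4) = 5.953×10^-4 m·K/W
  R'_ceramic fibre blanket = ln(0.0555/0.0308)/(2πk) = 0.5889/(2π·0.0699) = 1.341 m·K/W
  R'_conv,out = 1/(2πr h) = 1/(2π·0.0555·14.6) = 0.1964 m·K/W
ΣR = 0.007741 + 5.953×10^-4 + 1.341 + 0.1964 = 1.546 m·K/W
Q' = ΔT/ΣR = (503 K − 305.3 K)/1.546 = 128 W/m

Q' = 128 W/m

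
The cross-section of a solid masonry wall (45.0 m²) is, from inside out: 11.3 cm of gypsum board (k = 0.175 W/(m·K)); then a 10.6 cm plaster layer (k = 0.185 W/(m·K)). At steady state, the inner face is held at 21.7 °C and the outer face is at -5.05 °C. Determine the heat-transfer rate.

Resistance network (inner→outer):
  R_gypsum board = L/(kA) = 0.113/(0.175·45.0) = 0.01435 K/W
  R_plaster = L/(kA) = 0.106/(0.185·45.0) = 0.01273 K/W
ΣR = 0.01435 + 0.01273 = 0.02708 K/W
Q = ΔT/ΣR = (21.7 °C − -5.05 °C)/0.02708 = 988 W

Q = 988 W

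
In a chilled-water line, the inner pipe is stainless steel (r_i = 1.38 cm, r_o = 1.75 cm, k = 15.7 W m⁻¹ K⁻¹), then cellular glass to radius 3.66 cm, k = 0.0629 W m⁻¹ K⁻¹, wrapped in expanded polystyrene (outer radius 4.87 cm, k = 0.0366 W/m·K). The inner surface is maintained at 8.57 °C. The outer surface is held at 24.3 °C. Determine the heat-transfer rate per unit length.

Treat each layer as a resistance in series:
  R'_stainless steel = ln(0.0175/0.0138)/(2πk) = 0.2375/(2π·15.7) = 0.002408 m·K/W
  R'_cellular glass = ln(0.0366/0.0175)/(2πk) = 0.7378/(2π·0.0629) = 1.867 m·K/W
  R'_expanded polystyrene = ln(0.0487/0.0366)/(2πk) = 0.2856/(2π·0.0366) = 1.242 m·K/W
ΣR = 0.002408 + 1.867 + 1.242 = 3.111 m·K/W
Q' = ΔT/ΣR = (8.57 °C − 24.3 °C)/3.111 = -5.06 W/m
(Negative Q' ⇒ heat flows inward; heat gain = 5.06 W/m.)

Q' = 5.06 W/m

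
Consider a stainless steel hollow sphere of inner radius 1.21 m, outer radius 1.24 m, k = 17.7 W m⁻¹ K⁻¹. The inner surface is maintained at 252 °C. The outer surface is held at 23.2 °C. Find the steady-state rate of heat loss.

Q = 4πk·ΔT/(1/r₁ − 1/r₂) = 4π × 17.7 × 228.8 / (1/1.21 − 1/1.24) = 2.55×10^6 W

Q = 2.55×10^6 W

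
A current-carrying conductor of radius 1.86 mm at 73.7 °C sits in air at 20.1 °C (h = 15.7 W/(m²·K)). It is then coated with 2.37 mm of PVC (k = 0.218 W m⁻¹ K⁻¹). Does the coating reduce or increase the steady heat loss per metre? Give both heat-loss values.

Critical radius for a cylinder: r_cr = k/h = 0.0139 m = 1.39 cm.
Outer radius after coating: r₂ = 0.00186 + 0.00237 = 0.00423 m.
Since r₁ < r_cr and r₂ ≤ r_cr, the coating moves toward the maximum at r_cr — heat loss rises.
Bare: R = 1/(2πr₁h) = 5.450 m·K/W; Q = 53.6/5.450 = 9.83 W/m.
Coated: R = R_cond + R_conv = 2.996 m·K/W; Q = 53.6/2.996 = 17.9 W/m.

increases: 9.83 → 17.9 W/m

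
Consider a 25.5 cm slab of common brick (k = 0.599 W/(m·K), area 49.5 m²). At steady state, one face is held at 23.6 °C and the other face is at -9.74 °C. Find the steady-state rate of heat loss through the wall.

Q = 3.88 kW

Q = kA·ΔT/L = 0.599 × 49.5 × |23.6 °C − -9.74 °C| / 0.255 = 3880 W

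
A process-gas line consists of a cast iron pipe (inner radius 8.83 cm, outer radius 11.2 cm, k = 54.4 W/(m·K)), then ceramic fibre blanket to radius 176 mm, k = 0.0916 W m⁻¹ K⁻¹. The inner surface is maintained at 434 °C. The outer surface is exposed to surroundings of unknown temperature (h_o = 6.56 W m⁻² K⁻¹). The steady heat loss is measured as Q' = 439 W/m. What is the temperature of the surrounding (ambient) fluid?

T_out = 28.4 °C

Sum the resistances:
  R'_cast iron = ln(0.112/0.0883)/(2πk) = 0.2378/(2π·54.4) = 6.956×10^-4 m·K/W
  R'_ceramic fibre blanket = ln(0.176/0.112)/(2πk) = 0.4520/(2π·0.0916) = 0.7853 m·K/W
  R'_conv,out = 1/(2πr h) = 1/(2π·0.176·6.56) = 0.1378 m·K/W
ΣR = 0.9239 m·K/W
ΔT = Q'·ΣR = 439 × 0.9239 = 405.6 K
Heat flows outward, so T_out = T_in − ΔT = 434 − 405.6 = 28.4 °C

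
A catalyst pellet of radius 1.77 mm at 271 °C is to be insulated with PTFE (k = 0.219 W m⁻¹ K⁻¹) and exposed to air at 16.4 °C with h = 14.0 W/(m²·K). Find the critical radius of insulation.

For a sphere, r_cr = 2k_ins/h = 2·0.219/14.0 = 0.0313 m = 3.13 cm

r_cr = 3.13 cm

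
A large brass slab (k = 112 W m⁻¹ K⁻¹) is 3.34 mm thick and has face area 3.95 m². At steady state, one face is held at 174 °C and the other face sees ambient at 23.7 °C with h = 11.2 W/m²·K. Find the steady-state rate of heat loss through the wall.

Resistance network (inner→outer):
  R_brass = L/(kA) = 0.00334/(112·3.95) = 7.550×10^-6 K/W
  R_conv,out = 1/(hA) = 1/(11.2·3.95) = 0.02260 K/W
ΣR = 7.550×10^-6 + 0.02260 = 0.02261 K/W
Q = ΔT/ΣR = (174 °C − 23.7 °C)/0.02261 = 6650 W

Q = 6.65 kW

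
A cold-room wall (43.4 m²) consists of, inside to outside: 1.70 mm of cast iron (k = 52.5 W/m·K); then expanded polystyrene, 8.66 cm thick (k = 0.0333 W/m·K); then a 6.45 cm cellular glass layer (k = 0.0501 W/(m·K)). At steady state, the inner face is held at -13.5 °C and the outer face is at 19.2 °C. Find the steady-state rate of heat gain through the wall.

Q = 365 W

Treat each layer as a resistance in series:
  R_cast iron = L/(kA) = 0.00170/(52.5·43.4) = 7.461×10^-7 K/W
  R_expanded polystyrene = L/(kA) = 0.0866/(0.0333·43.4) = 0.05992 K/W
  R_cellular glass = L/(kA) = 0.0645/(0.0501·43.4) = 0.02966 K/W
ΣR = 7.461×10^-7 + 0.05992 + 0.02966 = 0.08958 K/W
Q = ΔT/ΣR = (-13.5 °C − 19.2 °C)/0.08958 = -365 W
(Negative Q ⇒ heat flows inward; heat gain = 365 W.)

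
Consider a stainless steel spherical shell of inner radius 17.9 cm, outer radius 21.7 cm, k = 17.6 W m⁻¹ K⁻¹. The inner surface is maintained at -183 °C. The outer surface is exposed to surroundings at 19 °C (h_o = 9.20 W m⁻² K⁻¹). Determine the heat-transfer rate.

Series thermal resistances, inner to outer:
  R_stainless steel = (1/0.179 − 1/0.217)/(4πk) = 0.9783/(4π·17.6) = 0.004423 K/W
  R_conv,out = 1/(4πr²h) = 1/(4π·0.217²·9.20) = 0.1837 K/W
ΣR = 0.004423 + 0.1837 = 0.1881 K/W
Q = ΔT/ΣR = (-183 °C − 19 °C)/0.1881 = -1070 W
(Negative Q ⇒ heat flows inward; heat gain = 1070 W.)

Q = 1070 W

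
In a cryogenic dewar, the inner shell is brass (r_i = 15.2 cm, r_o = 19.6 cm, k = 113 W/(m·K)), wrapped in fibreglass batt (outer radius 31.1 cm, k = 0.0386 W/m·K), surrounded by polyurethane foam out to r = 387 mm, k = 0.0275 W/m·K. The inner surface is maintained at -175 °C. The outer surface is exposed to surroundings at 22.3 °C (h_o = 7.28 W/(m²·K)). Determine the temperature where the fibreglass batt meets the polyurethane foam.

T = -42.4 °C

Resistance network (inner→outer):
  R_brass = (1/0.152 − 1/0.196)/(4πk) = 1.477/(4π·113) = 0.001040 K/W
  R_fibreglass batt = (1/0.196 − 1/0.311)/(4πk) = 1.887/(4π·0.0386) = 3.889 K/W
  R_polyurethane foam = (1/0.311 − 1/0.387)/(4πk) = 0.6315/(4π·0.0275) = 1.827 K/W
  R_conv,out = 1/(4πr²h) = 1/(4π·0.387²·7.28) = 0.07299 K/W
ΣR = 0.001040 + 3.889 + 1.827 + 0.07299 = 5.790 K/W
Q = ΔT/ΣR = (-175 °C − 22.3 °C)/5.790 = -34.08 W
From the inner boundary to the fibreglass batt/polyurethane foam interface, ΣR_partial = 3.890 K/W.
T_interface = T_in − Q·ΣR_partial = -175 °C − (-34.08)(3.890) = -42.4 °C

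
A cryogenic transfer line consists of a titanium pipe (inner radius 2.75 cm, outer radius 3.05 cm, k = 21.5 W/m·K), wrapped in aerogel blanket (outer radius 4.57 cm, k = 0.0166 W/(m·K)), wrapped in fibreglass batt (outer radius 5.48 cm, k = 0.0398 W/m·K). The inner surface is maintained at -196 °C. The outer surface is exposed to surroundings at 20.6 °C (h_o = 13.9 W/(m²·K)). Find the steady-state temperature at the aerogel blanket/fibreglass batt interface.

T = -21.5 °C

Resistance network (inner→outer):
  R'_titanium = ln(0.0305/0.0275)/(2πk) = 0.1035/(2π·21.5) = 7.665×10^-4 m·K/W
  R'_aerogel blanket = ln(0.0457/0.0305)/(2πk) = 0.4044/(2π·0.0166) = 3.877 m·K/W
  R'_fibreglass batt = ln(0.0548/0.0457)/(2πk) = 0.1816/(2π·0.0398) = 0.7262 m·K/W
  R'_conv,out = 1/(2πr h) = 1/(2π·0.0548·13.9) = 0.2089 m·K/W
ΣR = 7.665×10^-4 + 3.877 + 0.7262 + 0.2089 = 4.813 m·K/W
Q' = ΔT/ΣR = (-196 °C − 20.6 °C)/4.813 = -45.00 W/m
From the inner boundary to the aerogel blanket/fibreglass batt interface, ΣR_partial = 3.878 m·K/W.
T_interface = T_in − Q'·ΣR_partial = -196 °C − (-45.00)(3.878) = -21.5 °C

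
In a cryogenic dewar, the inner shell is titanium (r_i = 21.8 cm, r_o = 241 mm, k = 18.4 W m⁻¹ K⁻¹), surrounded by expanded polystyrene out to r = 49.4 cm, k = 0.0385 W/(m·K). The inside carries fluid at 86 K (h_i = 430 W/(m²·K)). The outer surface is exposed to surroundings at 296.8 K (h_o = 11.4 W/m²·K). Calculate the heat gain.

Q = 47.6 W

Treat each layer as a resistance in series:
  R_conv,in = 1/(4πr²h) = 1/(4π·0.218²·430) = 0.003894 K/W
  R_titanium = (1/0.218 − 1/0.241)/(4πk) = 0.4378/(4π·18.4) = 0.001893 K/W
  R_expanded polystyrene = (1/0.241 − 1/0.494)/(4πk) = 2.125/(4π·0.0385) = 4.392 K/W
  R_conv,out = 1/(4πr²h) = 1/(4π·0.494²·11.4) = 0.02860 K/W
ΣR = 0.003894 + 0.001893 + 4.392 + 0.02860 = 4.426 K/W
Q = ΔT/ΣR = (86 K − 296.8 K)/4.426 = -47.6 W
(Negative Q ⇒ heat flows inward; heat gain = 47.6 W.)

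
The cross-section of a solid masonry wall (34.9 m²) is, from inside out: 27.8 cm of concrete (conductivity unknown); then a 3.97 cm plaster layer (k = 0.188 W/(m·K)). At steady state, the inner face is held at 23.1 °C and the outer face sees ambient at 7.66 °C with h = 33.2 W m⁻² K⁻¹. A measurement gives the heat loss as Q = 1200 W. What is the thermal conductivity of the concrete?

k = 1.34 W/m·K

ΣR = ΔT/Q = |23.1 − 7.66|/1200 = 0.01287 K/W
Known resistances:
  R_plaster = L/(kA) = 0.0397/(0.188·34.9) = 0.006051 K/W
  R_conv,out = 1/(hA) = 1/(33.2·34.9) = 8.631×10^-4 K/W
R_concrete = ΣR − ΣR_known = 0.01287 − 0.006914 = 0.005956 K/W
L/(kA) = 0.005956 ⇒ k = 0.278/(0.005956·34.9) = 1.34 W/m·K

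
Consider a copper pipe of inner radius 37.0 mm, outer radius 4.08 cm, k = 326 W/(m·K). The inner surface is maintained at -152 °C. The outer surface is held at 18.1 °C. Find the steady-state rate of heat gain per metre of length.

Q' = 3.56×10^6 W/m

Q' = 2πk·ΔT/ln(r₂/r₁) = 2π × 326 × 170.1 / ln(0.0408/0.0370) = 3.56×10^6 W/m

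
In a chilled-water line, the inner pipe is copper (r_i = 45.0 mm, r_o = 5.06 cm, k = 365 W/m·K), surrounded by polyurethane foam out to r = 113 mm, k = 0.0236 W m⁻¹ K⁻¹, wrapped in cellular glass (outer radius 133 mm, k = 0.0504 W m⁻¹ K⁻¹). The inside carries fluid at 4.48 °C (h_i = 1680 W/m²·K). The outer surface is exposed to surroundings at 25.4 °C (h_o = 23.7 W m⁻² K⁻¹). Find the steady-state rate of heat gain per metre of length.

Q' = 3.50 W/m

Resistance network (inner→outer):
  R'_conv,in = 1/(2πr h) = 1/(2π·0.0450·1680) = 0.002105 m·K/W
  R'_copper = ln(0.0506/0.0450)/(2πk) = 0.1173/(2π·365) = 5.114×10^-5 m·K/W
  R'_polyurethane foam = ln(0.113/0.0506)/(2πk) = 0.8034/(2π·0.0236) = 5.418 m·K/W
  R'_cellular glass = ln(0.133/0.113)/(2πk) = 0.1630/(2π·0.0504) = 0.5146 m·K/W
  R'_conv,out = 1/(2πr h) = 1/(2π·0.133·23.7) = 0.05049 m·K/W
ΣR = 0.002105 + 5.114×10^-5 + 5.418 + 0.5146 + 0.05049 = 5.985 m·K/W
Q' = ΔT/ΣR = (4.48 °C − 25.4 °C)/5.985 = -3.50 W/m
(Negative Q' ⇒ heat flows inward; heat gain = 3.50 W/m.)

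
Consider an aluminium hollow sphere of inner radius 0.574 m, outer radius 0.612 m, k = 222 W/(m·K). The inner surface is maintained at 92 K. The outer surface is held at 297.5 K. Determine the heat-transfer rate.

Q = 5.30×10^6 W

Q = 4πk·ΔT/(1/r₁ − 1/r₂) = 4π × 222 × 205.5 / (1/0.574 − 1/0.612) = 5.30×10^6 W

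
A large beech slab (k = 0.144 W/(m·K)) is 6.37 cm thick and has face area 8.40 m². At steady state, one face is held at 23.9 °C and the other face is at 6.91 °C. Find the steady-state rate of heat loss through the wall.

Q = 323 W

Q = kA·ΔT/L = 0.144 × 8.40 × |23.9 °C − 6.91 °C| / 0.0637 = 323 W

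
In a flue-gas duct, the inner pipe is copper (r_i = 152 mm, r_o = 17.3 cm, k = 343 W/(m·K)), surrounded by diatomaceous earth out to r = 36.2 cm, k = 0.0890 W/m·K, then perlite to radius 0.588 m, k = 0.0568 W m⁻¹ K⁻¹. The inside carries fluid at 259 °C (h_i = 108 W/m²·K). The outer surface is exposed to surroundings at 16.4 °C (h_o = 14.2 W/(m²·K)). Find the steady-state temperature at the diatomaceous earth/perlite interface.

Treat each layer as a resistance in series:
  R'_conv,in = 1/(2πr h) = 1/(2π·0.152·108) = 0.009695 m·K/W
  R'_copper = ln(0.173/0.152)/(2πk) = 0.1294/(2π·343) = 6.005×10^-5 m·K/W
  R'_diatomaceous earth = ln(0.362/0.173)/(2πk) = 0.7384/(2π·0.0890) = 1.320 m·K/W
  R'_perlite = ln(0.588/0.362)/(2πk) = 0.4851/(2π·0.0568) = 1.359 m·K/W
  R'_conv,out = 1/(2πr h) = 1/(2π·0.588·14.2) = 0.01906 m·K/W
ΣR = 0.009695 + 6.005×10^-5 + 1.320 + 1.359 + 0.01906 = 2.708 m·K/W
Q' = ΔT/ΣR = (259 °C − 16.4 °C)/2.708 = 89.59 W/m
From the inner boundary to the diatomaceous earth/perlite interface, ΣR_partial = 1.330 m·K/W.
T_interface = T_in − Q'·ΣR_partial = 259 °C − (89.59)(1.330) = 140 °C

T = 140 °C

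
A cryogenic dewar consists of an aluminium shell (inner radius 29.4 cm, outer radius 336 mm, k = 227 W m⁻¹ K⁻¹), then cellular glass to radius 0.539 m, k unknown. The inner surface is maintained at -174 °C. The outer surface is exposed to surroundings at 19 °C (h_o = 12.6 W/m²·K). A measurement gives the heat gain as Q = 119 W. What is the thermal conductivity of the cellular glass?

ΣR = ΔT/Q = |-174 − 19|/119 = 1.622 K/W
Known resistances:
  R_aluminium = (1/0.294 − 1/0.336)/(4πk) = 0.4252/(4π·227) = 1.490×10^-4 K/W
  R_conv,out = 1/(4πr²h) = 1/(4π·0.539²·12.6) = 0.02174 K/W
R_cellular glass = ΣR − ΣR_known = 1.622 − 0.02189 = 1.600 K/W
(1/r₁−1/r₂)/(4πk) = 1.600 ⇒ k = 1.121/(4π·1.600) = 0.0558 W/m·K

k = 0.0558 W/m·K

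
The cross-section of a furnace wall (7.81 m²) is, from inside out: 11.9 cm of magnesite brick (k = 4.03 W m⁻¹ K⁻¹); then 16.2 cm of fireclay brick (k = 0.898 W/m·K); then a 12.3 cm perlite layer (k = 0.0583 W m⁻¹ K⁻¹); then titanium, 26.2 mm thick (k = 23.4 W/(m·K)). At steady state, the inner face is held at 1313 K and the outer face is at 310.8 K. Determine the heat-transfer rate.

Q = 3370 W

Series thermal resistances, inner to outer:
  R_magnesite brick = L/(kA) = 0.119/(4.03·7.81) = 0.003781 K/W
  R_fireclay brick = L/(kA) = 0.162/(0.898·7.81) = 0.02310 K/W
  R_perlite = L/(kA) = 0.123/(0.0583·7.81) = 0.2701 K/W
  R_titanium = L/(kA) = 0.0262/(23.4·7.81) = 1.434×10^-4 K/W
ΣR = 0.003781 + 0.02310 + 0.2701 + 1.434×10^-4 = 0.2971 K/W
Q = ΔT/ΣR = (1313 K − 310.8 K)/0.2971 = 3370 W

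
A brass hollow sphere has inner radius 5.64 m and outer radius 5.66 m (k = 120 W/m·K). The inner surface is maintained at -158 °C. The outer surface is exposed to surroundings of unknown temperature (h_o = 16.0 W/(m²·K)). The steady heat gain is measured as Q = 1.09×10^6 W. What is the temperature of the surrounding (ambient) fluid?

T_out = 11.7 °C

Series resistances:
  R_brass = (1/5.64 − 1/5.66)/(4πk) = 6.265×10^-4/(4π·120) = 4.155×10^-7 K/W
  R_conv,out = 1/(4πr²h) = 1/(4π·5.66²·16.0) = 1.553×10^-4 K/W
ΣR = 1.557×10^-4 K/W
ΔT = Q·ΣR = 1.09×10^6 × 1.557×10^-4 = 169.7 K
Heat flows inward, so T_out = T_in + ΔT = -158 + 169.7 = 11.7 °C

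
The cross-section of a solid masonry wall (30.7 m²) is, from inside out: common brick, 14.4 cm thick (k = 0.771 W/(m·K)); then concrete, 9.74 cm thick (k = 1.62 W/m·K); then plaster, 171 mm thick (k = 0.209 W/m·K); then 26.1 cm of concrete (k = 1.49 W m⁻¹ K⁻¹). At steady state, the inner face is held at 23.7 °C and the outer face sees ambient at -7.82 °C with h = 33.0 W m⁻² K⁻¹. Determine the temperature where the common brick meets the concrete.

T = 19.1 °C

Treat each layer as a resistance in series:
  R_common brick = L/(kA) = 0.144/(0.771·30.7) = 0.006084 K/W
  R_concrete = L/(kA) = 0.0974/(1.62·30.7) = 0.001958 K/W
  R_plaster = L/(kA) = 0.171/(0.209·30.7) = 0.02665 K/W
  R_concrete = L/(kA) = 0.261/(1.49·30.7) = 0.005706 K/W
  R_conv,out = 1/(hA) = 1/(33.0·30.7) = 9.871×10^-4 K/W
ΣR = 0.006084 + 0.001958 + 0.02665 + 0.005706 + 9.871×10^-4 = 0.04139 K/W
Q = ΔT/ΣR = (23.7 °C − -7.82 °C)/0.04139 = 761.5 W
From the inner boundary to the common brick/concrete interface, ΣR_partial = 0.006084 K/W.
T_interface = T_in − Q·ΣR_partial = 23.7 °C − (761.5)(0.006084) = 19.1 °C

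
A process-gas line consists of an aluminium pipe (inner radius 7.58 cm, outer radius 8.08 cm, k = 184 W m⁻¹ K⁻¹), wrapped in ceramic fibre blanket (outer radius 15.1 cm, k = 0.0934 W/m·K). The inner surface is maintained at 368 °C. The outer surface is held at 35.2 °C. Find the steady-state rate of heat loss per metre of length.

Resistance network (inner→outer):
  R'_aluminium = ln(0.0808/0.0758)/(2πk) = 0.06388/(2π·184) = 5.525×10^-5 m·K/W
  R'_ceramic fibre blanket = ln(0.151/0.0808)/(2πk) = 0.6253/(2π·0.0934) = 1.066 m·K/W
ΣR = 5.525×10^-5 + 1.066 = 1.066 m·K/W
Q' = ΔT/ΣR = (368 °C − 35.2 °C)/1.066 = 312 W/m

Q' = 312 W/m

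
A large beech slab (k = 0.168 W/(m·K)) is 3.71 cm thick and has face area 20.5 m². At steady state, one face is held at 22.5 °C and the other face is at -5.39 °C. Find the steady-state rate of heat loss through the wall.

Q = kA·ΔT/L = 0.168 × 20.5 × |22.5 °C − -5.39 °C| / 0.0371 = 2590 W

Q = 2590 W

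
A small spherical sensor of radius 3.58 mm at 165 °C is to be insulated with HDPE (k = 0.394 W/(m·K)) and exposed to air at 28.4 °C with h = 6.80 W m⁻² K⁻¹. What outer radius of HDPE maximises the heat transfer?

For a sphere, r_cr = 2k_ins/h = 2·0.394/6.80 = 0.116 m = 11.6 cm

r_cr = 11.6 cm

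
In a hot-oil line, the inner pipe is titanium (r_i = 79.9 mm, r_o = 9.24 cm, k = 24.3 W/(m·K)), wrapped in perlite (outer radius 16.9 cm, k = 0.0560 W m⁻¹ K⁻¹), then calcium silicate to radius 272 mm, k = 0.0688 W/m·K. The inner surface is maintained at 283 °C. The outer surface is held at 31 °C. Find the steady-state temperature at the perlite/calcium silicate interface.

Series thermal resistances, inner to outer:
  R'_titanium = ln(0.0924/0.0799)/(2πk) = 0.1454/(2π·24.3) = 9.520×10^-4 m·K/W
  R'_perlite = ln(0.169/0.0924)/(2πk) = 0.6038/(2π·0.0560) = 1.716 m·K/W
  R'_calcium silicate = ln(0.272/0.169)/(2πk) = 0.4759/(2π·0.0688) = 1.101 m·K/W
ΣR = 9.520×10^-4 + 1.716 + 1.101 = 2.818 m·K/W
Q' = ΔT/ΣR = (283 °C − 31 °C)/2.818 = 89.43 W/m
From the inner boundary to the perlite/calcium silicate interface, ΣR_partial = 1.717 m·K/W.
T_interface = T_in − Q'·ΣR_partial = 283 °C − (89.43)(1.717) = 129 °C

T = 129 °C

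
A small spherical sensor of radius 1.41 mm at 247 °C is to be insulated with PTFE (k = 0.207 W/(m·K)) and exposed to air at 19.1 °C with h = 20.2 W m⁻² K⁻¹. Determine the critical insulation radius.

For a sphere, r_cr = 2k_ins/h = 2·0.207/20.2 = 0.0205 m = 2.05 cm

r_cr = 2.05 cm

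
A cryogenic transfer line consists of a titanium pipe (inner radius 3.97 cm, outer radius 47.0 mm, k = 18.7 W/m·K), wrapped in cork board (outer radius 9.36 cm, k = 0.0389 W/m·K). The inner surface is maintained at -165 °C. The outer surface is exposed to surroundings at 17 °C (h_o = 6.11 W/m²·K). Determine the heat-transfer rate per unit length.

Treat each layer as a resistance in series:
  R'_titanium = ln(0.0470/0.0397)/(2πk) = 0.1688/(2π·18.7) = 0.001437 m·K/W
  R'_cork board = ln(0.0936/0.0470)/(2πk) = 0.6889/(2π·0.0389) = 2.818 m·K/W
  R'_conv,out = 1/(2πr h) = 1/(2π·0.0936·6.11) = 0.2783 m·K/W
ΣR = 0.001437 + 2.818 + 0.2783 = 3.098 m·K/W
Q' = ΔT/ΣR = (-165 °C − 17 °C)/3.098 = -58.7 W/m
(Negative Q' ⇒ heat flows inward; heat gain = 58.7 W/m.)

Q' = 58.7 W/m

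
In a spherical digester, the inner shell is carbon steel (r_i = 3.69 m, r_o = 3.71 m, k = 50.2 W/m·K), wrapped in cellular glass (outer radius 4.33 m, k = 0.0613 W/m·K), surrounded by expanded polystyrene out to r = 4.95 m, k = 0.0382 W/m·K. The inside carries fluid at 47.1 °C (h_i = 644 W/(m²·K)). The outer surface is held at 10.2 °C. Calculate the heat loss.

Series thermal resistances, inner to outer:
  R_conv,in = 1/(4πr²h) = 1/(4π·3.69²·644) = 9.075×10^-6 K/W
  R_carbon steel = (1/3.69 − 1/3.71)/(4πk) = 0.001461/(4π·50.2) = 2.316×10^-6 K/W
  R_cellular glass = (1/3.71 − 1/4.33)/(4πk) = 0.03859/(4π·0.0613) = 0.05010 K/W
  R_expanded polystyrene = (1/4.33 − 1/4.95)/(4πk) = 0.02893/(4π·0.0382) = 0.06026 K/W
ΣR = 9.075×10^-6 + 2.316×10^-6 + 0.05010 + 0.06026 = 0.1104 K/W
Q = ΔT/ΣR = (47.1 °C − 10.2 °C)/0.1104 = 334 W

Q = 334 W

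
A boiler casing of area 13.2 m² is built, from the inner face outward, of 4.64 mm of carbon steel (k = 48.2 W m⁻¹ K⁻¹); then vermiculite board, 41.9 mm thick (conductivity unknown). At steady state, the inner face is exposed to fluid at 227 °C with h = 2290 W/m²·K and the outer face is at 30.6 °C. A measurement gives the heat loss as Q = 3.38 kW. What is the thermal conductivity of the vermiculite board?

ΣR = ΔT/Q = |227 − 30.6|/3380 = 0.05811 K/W
Known resistances:
  R_conv,in = 1/(hA) = 1/(2290·13.2) = 3.308×10^-5 K/W
  R_carbon steel = L/(kA) = 0.00464/(48.2·13.2) = 7.293×10^-6 K/W
R_vermiculite board = ΣR − ΣR_known = 0.05811 − 4.037×10^-5 = 0.05807 K/W
L/(kA) = 0.05807 ⇒ k = 0.0419/(0.05807·13.2) = 0.0547 W/m·K

k = 0.0547 W/m·K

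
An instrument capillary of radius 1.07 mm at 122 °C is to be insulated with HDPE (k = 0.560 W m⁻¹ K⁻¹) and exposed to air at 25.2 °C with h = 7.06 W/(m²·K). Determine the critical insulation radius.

r_cr = 7.93 cm

For a cylinder, r_cr = k_ins/h = 0.560/7.06 = 0.0793 m = 7.93 cm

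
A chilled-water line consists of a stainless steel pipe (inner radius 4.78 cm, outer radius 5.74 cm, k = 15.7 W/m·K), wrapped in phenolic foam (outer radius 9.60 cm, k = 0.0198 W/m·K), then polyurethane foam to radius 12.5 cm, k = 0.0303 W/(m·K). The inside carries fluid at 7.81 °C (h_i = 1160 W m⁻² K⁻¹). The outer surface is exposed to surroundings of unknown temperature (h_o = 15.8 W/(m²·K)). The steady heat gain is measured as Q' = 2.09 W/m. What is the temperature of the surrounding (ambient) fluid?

Series resistances:
  R'_conv,in = 1/(2πr h) = 1/(2π·0.0478·1160) = 0.002870 m·K/W
  R'_stainless steel = ln(0.0574/0.0478)/(2πk) = 0.1830/(2π·15.7) = 0.001855 m·K/W
  R'_phenolic foam = ln(0.0960/0.0574)/(2πk) = 0.5143/(2π·0.0198) = 4.134 m·K/W
  R'_polyurethane foam = ln(0.125/0.0960)/(2πk) = 0.2640/(2π·0.0303) = 1.387 m·K/W
  R'_conv,out = 1/(2πr h) = 1/(2π·0.125·15.8) = 0.08058 m·K/W
ΣR = 5.606 m·K/W
ΔT = Q'·ΣR = 2.09 × 5.606 = 11.72 K
Heat flows inward, so T_out = T_in + ΔT = 7.81 + 11.72 = 19.5 °C

T_out = 19.5 °C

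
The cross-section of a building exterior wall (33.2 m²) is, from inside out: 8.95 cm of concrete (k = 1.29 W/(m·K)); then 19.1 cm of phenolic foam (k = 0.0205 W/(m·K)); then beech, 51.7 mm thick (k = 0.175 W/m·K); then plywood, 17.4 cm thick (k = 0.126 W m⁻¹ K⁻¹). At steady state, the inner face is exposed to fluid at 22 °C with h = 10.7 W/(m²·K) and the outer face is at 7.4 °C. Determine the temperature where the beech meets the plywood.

T = 9.21 °C

Series thermal resistances, inner to outer:
  R_conv,in = 1/(hA) = 1/(10.7·33.2) = 0.002815 K/W
  R_concrete = L/(kA) = 0.0895/(1.29·33.2) = 0.002090 K/W
  R_phenolic foam = L/(kA) = 0.191/(0.0205·33.2) = 0.2806 K/W
  R_beech = L/(kA) = 0.0517/(0.175·33.2) = 0.008898 K/W
  R_plywood = L/(kA) = 0.174/(0.126·33.2) = 0.04159 K/W
ΣR = 0.002815 + 0.002090 + 0.2806 + 0.008898 + 0.04159 = 0.3360 K/W
Q = ΔT/ΣR = (22 °C − 7.4 °C)/0.3360 = 43.45 W
From the inner boundary to the beech/plywood interface, ΣR_partial = 0.2944 K/W.
T_interface = T_in − Q·ΣR_partial = 22 °C − (43.45)(0.2944) = 9.21 °C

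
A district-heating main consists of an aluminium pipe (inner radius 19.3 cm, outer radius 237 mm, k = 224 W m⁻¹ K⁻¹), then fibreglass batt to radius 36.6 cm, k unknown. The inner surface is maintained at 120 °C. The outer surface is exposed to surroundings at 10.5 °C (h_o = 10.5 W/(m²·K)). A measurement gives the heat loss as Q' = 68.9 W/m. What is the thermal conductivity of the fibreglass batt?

ΣR = ΔT/Q' = |120 − 10.5|/68.9 = 1.589 m·K/W
Known resistances:
  R'_aluminium = ln(0.237/0.193)/(2πk) = 0.2054/(2π·224) = 1.459×10^-4 m·K/W
  R'_conv,out = 1/(2πr h) = 1/(2π·0.366·10.5) = 0.04141 m·K/W
R_fibreglass batt = ΣR − ΣR_known = 1.589 − 0.04156 = 1.547 m·K/W
ln(r₂/r₁)/(2πk) = 1.547 ⇒ k = 0.4346/(2π·1.547) = 0.0447 W/m·K

k = 0.0447 W/m·K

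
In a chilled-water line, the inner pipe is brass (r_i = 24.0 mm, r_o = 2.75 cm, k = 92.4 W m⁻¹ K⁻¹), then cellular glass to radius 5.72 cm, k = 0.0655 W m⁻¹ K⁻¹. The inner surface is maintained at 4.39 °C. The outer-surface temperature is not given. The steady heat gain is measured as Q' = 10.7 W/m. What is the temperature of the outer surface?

T_out = 23.4 °C

Sum the resistances:
  R'_brass = ln(0.0275/0.0240)/(2πk) = 0.1361/(2π·92.4) = 2.345×10^-4 m·K/W
  R'_cellular glass = ln(0.0572/0.0275)/(2πk) = 0.7324/(2π·0.0655) = 1.780 m·K/W
ΣR = 1.780 m·K/W
ΔT = Q'·ΣR = 10.7 × 1.780 = 19.05 K
Heat flows inward, so T_out = T_in + ΔT = 4.39 + 19.05 = 23.4 °C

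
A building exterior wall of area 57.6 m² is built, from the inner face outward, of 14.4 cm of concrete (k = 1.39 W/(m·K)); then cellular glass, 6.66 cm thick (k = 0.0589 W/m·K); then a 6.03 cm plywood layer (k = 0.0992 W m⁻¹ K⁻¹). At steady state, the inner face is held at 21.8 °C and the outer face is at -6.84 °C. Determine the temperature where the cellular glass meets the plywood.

Treat each layer as a resistance in series:
  R_concrete = L/(kA) = 0.144/(1.39·57.6) = 0.001799 K/W
  R_cellular glass = L/(kA) = 0.0666/(0.0589·57.6) = 0.01963 K/W
  R_plywood = L/(kA) = 0.0603/(0.0992·57.6) = 0.01055 K/W
ΣR = 0.001799 + 0.01963 + 0.01055 = 0.03198 K/W
Q = ΔT/ΣR = (21.8 °C − -6.84 °C)/0.03198 = 895.6 W
From the inner boundary to the cellular glass/plywood interface, ΣR_partial = 0.02143 K/W.
T_interface = T_in − Q·ΣR_partial = 21.8 °C − (895.6)(0.02143) = 2.61 °C

T = 2.61 °C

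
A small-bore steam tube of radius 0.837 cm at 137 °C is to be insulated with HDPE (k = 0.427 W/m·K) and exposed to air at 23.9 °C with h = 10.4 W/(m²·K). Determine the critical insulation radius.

r_cr = 4.11 cm

For a cylinder, r_cr = k_ins/h = 0.427/10.4 = 0.0411 m = 4.11 cm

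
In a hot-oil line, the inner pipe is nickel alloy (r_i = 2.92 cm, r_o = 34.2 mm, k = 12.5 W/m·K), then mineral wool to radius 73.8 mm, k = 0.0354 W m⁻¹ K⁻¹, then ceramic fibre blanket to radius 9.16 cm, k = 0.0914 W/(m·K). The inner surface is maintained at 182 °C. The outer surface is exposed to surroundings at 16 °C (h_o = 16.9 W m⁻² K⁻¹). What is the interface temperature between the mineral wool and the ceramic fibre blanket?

T = 36.2 °C

Resistance network (inner→outer):
  R'_nickel alloy = ln(0.0342/0.0292)/(2πk) = 0.1581/(2π·12.5) = 0.002012 m·K/W
  R'_mineral wool = ln(0.0738/0.0342)/(2πk) = 0.7691/(2π·0.0354) = 3.458 m·K/W
  R'_ceramic fibre blanket = ln(0.0916/0.0738)/(2πk) = 0.2161/(2π·0.0914) = 0.3762 m·K/W
  R'_conv,out = 1/(2πr h) = 1/(2π·0.0916·16.9) = 0.1028 m·K/W
ΣR = 0.002012 + 3.458 + 0.3762 + 0.1028 = 3.939 m·K/W
Q' = ΔT/ΣR = (182 °C − 16 °C)/3.939 = 42.14 W/m
From the inner boundary to the mineral wool/ceramic fibre blanket interface, ΣR_partial = 3.460 m·K/W.
T_interface = T_in − Q'·ΣR_partial = 182 °C − (42.14)(3.460) = 36.2 °C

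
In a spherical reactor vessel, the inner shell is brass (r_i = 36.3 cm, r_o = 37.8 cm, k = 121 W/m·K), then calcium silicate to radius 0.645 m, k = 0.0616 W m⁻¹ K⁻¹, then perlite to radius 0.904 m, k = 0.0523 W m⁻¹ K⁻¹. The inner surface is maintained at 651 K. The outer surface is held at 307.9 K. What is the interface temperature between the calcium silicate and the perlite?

T = 419 K

Series thermal resistances, inner to outer:
  R_brass = (1/0.363 − 1/0.378)/(4πk) = 0.1093/(4π·121) = 7.189×10^-5 K/W
  R_calcium silicate = (1/0.378 − 1/0.645)/(4πk) = 1.095/(4π·0.0616) = 1.415 K/W
  R_perlite = (1/0.645 − 1/0.904)/(4πk) = 0.4442/(4π·0.0523) = 0.6759 K/W
ΣR = 7.189×10^-5 + 1.415 + 0.6759 = 2.091 K/W
Q = ΔT/ΣR = (651 K − 307.9 K)/2.091 = 164.1 W
From the inner boundary to the calcium silicate/perlite interface, ΣR_partial = 1.415 K/W.
T_interface = T_in − Q·ΣR_partial = 651 K − (164.1)(1.415) = 419 K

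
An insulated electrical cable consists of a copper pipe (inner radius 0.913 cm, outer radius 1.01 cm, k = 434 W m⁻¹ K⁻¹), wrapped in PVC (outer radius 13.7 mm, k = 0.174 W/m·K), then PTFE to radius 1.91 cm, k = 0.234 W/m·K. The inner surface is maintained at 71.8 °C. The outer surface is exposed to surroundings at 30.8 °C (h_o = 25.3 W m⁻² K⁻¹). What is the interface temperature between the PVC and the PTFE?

Resistance network (inner→outer):
  R'_copper = ln(0.0101/0.00913)/(2πk) = 0.1010/(2π·434) = 3.703×10^-5 m·K/W
  R'_PVC = ln(0.0137/0.0101)/(2πk) = 0.3049/(2π·0.174) = 0.2789 m·K/W
  R'_PTFE = ln(0.0191/0.0137)/(2πk) = 0.3323/(2π·0.234) = 0.2260 m·K/W
  R'_conv,out = 1/(2πr h) = 1/(2π·0.0191·25.3) = 0.3294 m·K/W
ΣR = 3.703×10^-5 + 0.2789 + 0.2260 + 0.3294 = 0.8343 m·K/W
Q' = ΔT/ΣR = (71.8 °C − 30.8 °C)/0.8343 = 49.14 W/m
From the inner boundary to the PVC/PTFE interface, ΣR_partial = 0.2789 m·K/W.
T_interface = T_in − Q'·ΣR_partial = 71.8 °C − (49.14)(0.2789) = 58.1 °C

T = 58.1 °C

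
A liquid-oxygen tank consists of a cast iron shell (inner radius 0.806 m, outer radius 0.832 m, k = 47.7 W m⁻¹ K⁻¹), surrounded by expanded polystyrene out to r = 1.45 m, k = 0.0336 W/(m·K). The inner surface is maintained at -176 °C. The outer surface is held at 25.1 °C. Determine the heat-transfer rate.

Resistance network (inner→outer):
  R_cast iron = (1/0.806 − 1/0.832)/(4πk) = 0.03877/(4π·47.7) = 6.468×10^-5 K/W
  R_expanded polystyrene = (1/0.832 − 1/1.45)/(4πk) = 0.5123/(4π·0.0336) = 1.213 K/W
ΣR = 6.468×10^-5 + 1.213 = 1.213 K/W
Q = ΔT/ΣR = (-176 °C − 25.1 °C)/1.213 = -166 W
(Negative Q ⇒ heat flows inward; heat gain = 166 W.)

Q = 166 W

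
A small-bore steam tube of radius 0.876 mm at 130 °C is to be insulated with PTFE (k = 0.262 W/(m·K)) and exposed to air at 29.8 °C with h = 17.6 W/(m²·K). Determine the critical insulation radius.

r_cr = 1.49 cm

For a cylinder, r_cr = k_ins/h = 0.262/17.6 = 0.0149 m = 1.49 cm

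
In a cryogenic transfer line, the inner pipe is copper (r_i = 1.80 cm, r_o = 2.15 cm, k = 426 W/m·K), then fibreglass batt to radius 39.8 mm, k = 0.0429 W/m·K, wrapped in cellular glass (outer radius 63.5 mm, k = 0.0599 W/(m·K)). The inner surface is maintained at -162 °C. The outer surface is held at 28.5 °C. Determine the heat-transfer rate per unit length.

Q' = 54.0 W/m

Treat each layer as a resistance in series:
  R'_copper = ln(0.0215/0.0180)/(2πk) = 0.1777/(2π·426) = 6.638×10^-5 m·K/W
  R'_fibreglass batt = ln(0.0398/0.0215)/(2πk) = 0.6158/(2π·0.0429) = 2.285 m·K/W
  R'_cellular glass = ln(0.0635/0.0398)/(2πk) = 0.4672/(2π·0.0599) = 1.241 m·K/W
ΣR = 6.638×10^-5 + 2.285 + 1.241 = 3.526 m·K/W
Q' = ΔT/ΣR = (-162 °C − 28.5 °C)/3.526 = -54.0 W/m
(Negative Q' ⇒ heat flows inward; heat gain = 54.0 W/m.)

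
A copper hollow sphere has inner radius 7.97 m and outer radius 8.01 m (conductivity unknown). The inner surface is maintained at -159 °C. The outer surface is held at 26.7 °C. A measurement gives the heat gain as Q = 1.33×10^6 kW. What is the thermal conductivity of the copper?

ΣR = ΔT/Q = |-159 − 26.7|/1.33×10^9 = 1.396×10^-7 K/W
(1/r₁−1/r₂)/(4πk) = 1.396×10^-7 ⇒ k = 6.266×10^-4/(4π·1.396×10^-7) = 357 W/m·K

k = 357 W/m·K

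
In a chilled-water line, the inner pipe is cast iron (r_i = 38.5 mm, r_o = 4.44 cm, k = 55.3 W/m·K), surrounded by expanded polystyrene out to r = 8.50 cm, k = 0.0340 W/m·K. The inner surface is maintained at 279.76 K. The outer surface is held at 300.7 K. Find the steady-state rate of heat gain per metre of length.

Series thermal resistances, inner to outer:
  R'_cast iron = ln(0.0444/0.0385)/(2πk) = 0.1426/(2π·55.3) = 4.104×10^-4 m·K/W
  R'_expanded polystyrene = ln(0.0850/0.0444)/(2πk) = 0.6494/(2π·0.0340) = 3.040 m·K/W
ΣR = 4.104×10^-4 + 3.040 = 3.040 m·K/W
Q' = ΔT/ΣR = (279.76 K − 300.7 K)/3.040 = -6.89 W/m
(Negative Q' ⇒ heat flows inward; heat gain = 6.89 W/m.)

Q' = 6.89 W/m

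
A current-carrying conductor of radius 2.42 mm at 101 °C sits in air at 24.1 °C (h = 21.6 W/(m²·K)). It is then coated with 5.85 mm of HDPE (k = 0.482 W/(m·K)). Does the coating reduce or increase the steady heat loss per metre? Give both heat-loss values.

Critical radius for a cylinder: r_cr = k/h = 0.0223 m = 2.23 cm.
Outer radius after coating: r₂ = 0.00242 + 0.00585 = 0.00827 m.
Since r₁ < r_cr and r₂ ≤ r_cr, the coating moves toward the maximum at r_cr — heat loss rises.
Bare: R = 1/(2πr₁h) = 3.045 m·K/W; Q = 76.9/3.045 = 25.3 W/m.
Coated: R = R_cond + R_conv = 1.297 m·K/W; Q = 76.9/1.297 = 59.3 W/m.

increases: 25.3 → 59.3 W/m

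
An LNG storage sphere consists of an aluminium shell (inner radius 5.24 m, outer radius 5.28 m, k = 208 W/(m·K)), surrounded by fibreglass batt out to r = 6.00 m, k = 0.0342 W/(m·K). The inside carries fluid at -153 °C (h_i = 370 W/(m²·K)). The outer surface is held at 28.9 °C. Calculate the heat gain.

Q = 3.44 kW

Resistance network (inner→outer):
  R_conv,in = 1/(4πr²h) = 1/(4π·5.24²·370) = 7.833×10^-6 K/W
  R_aluminium = (1/5.24 − 1/5.28)/(4πk) = 0.001446/(4π·208) = 5.531×10^-7 K/W
  R_fibreglass batt = (1/5.28 − 1/6.00)/(4πk) = 0.02273/(4π·0.0342) = 0.05288 K/W
ΣR = 7.833×10^-6 + 5.531×10^-7 + 0.05288 = 0.05289 K/W
Q = ΔT/ΣR = (-153 °C − 28.9 °C)/0.05289 = -3440 W
(Negative Q ⇒ heat flows inward; heat gain = 3440 W.)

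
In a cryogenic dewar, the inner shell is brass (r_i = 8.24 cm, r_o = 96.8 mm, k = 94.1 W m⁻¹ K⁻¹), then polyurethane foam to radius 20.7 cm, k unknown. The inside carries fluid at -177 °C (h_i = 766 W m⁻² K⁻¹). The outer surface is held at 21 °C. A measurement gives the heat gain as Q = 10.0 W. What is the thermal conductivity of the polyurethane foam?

k = 0.0221 W/m·K

ΣR = ΔT/Q = |-177 − 21|/10.0 = 19.80 K/W
Known resistances:
  R_conv,in = 1/(4πr²h) = 1/(4π·0.0824²·766) = 0.01530 K/W
  R_brass = (1/0.0824 − 1/0.0968)/(4πk) = 1.805/(4π·94.1) = 0.001527 K/W
R_polyurethane foam = ΣR − ΣR_known = 19.80 − 0.01683 = 19.78 K/W
(1/r₁−1/r₂)/(4πk) = 19.78 ⇒ k = 5.500/(4π·19.78) = 0.0221 W/m·K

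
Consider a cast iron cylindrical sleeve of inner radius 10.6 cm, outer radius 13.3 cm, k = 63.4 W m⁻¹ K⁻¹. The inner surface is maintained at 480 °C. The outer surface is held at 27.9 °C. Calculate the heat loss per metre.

Q' = 2πk·ΔT/ln(r₂/r₁) = 2π × 63.4 × 452.1 / ln(0.133/0.106) = 7.94×10^5 W/m

Q' = 7.94×10^5 W/m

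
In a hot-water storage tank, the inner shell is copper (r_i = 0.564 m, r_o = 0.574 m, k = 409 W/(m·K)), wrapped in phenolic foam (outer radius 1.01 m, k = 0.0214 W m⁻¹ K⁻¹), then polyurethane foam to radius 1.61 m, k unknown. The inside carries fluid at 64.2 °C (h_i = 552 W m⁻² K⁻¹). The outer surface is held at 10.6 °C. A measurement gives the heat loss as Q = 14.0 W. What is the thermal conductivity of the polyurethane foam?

ΣR = ΔT/Q = |64.2 − 10.6|/14.0 = 3.829 K/W
Known resistances:
  R_conv,in = 1/(4πr²h) = 1/(4π·0.564²·552) = 4.532×10^-4 K/W
  R_copper = (1/0.564 − 1/0.574)/(4πk) = 0.03089/(4π·409) = 6.010×10^-6 K/W
  R_phenolic foam = (1/0.574 − 1/1.01)/(4πk) = 0.7521/(4π·0.0214) = 2.797 K/W
R_polyurethane foam = ΣR − ΣR_known = 3.829 − 2.797 = 1.032 K/W
(1/r₁−1/r₂)/(4πk) = 1.032 ⇒ k = 0.3690/(4π·1.032) = 0.0285 W/m·K

k = 0.0285 W/m·K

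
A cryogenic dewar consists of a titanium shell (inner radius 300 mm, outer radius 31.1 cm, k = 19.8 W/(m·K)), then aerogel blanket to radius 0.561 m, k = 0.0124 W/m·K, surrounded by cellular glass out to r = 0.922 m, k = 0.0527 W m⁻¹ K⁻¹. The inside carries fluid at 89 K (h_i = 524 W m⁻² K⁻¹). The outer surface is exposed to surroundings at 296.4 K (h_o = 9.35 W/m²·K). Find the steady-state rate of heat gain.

Q = 20.2 W

Series thermal resistances, inner to outer:
  R_conv,in = 1/(4πr²h) = 1/(4π·0.300²·524) = 0.001687 K/W
  R_titanium = (1/0.300 − 1/0.311)/(4πk) = 0.1179/(4π·19.8) = 4.738×10^-4 K/W
  R_aerogel blanket = (1/0.311 − 1/0.561)/(4πk) = 1.433/(4π·0.0124) = 9.196 K/W
  R_cellular glass = (1/0.561 − 1/0.922)/(4πk) = 0.6979/(4π·0.0527) = 1.054 K/W
  R_conv,out = 1/(4πr²h) = 1/(4π·0.922²·9.35) = 0.01001 K/W
ΣR = 0.001687 + 4.738×10^-4 + 9.196 + 1.054 + 0.01001 = 10.26 K/W
Q = ΔT/ΣR = (89 K − 296.4 K)/10.26 = -20.2 W
(Negative Q ⇒ heat flows inward; heat gain = 20.2 W.)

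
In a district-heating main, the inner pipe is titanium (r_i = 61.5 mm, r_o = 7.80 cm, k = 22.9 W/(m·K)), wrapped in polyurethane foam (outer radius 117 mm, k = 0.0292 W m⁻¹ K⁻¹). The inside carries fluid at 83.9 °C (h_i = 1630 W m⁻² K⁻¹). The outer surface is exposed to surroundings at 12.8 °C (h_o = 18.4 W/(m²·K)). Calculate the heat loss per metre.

Q' = 31.1 W/m

Treat each layer as a resistance in series:
  R'_conv,in = 1/(2πr h) = 1/(2π·0.0615·1630) = 0.001588 m·K/W
  R'_titanium = ln(0.0780/0.0615)/(2πk) = 0.2377/(2π·22.9) = 0.001652 m·K/W
  R'_polyurethane foam = ln(0.117/0.0780)/(2πk) = 0.4055/(2π·0.0292) = 2.210 m·K/W
  R'_conv,out = 1/(2πr h) = 1/(2π·0.117·18.4) = 0.07393 m·K/W
ΣR = 0.001588 + 0.001652 + 2.210 + 0.07393 = 2.287 m·K/W
Q' = ΔT/ΣR = (83.9 °C − 12.8 °C)/2.287 = 31.1 W/m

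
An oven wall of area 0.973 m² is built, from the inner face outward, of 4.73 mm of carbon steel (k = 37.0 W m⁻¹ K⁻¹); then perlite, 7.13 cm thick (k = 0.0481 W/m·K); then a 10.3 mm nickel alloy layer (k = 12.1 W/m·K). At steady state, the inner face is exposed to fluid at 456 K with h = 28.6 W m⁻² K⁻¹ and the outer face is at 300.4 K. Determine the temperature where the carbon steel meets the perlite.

T = 452 K

Treat each layer as a resistance in series:
  R_conv,in = 1/(hA) = 1/(28.6·0.973) = 0.03594 K/W
  R_carbon steel = L/(kA) = 0.00473/(37.0·0.973) = 1.314×10^-4 K/W
  R_perlite = L/(kA) = 0.0713/(0.0481·0.973) = 1.523 K/W
  R_nickel alloy = L/(kA) = 0.0103/(12.1·0.973) = 8.749×10^-4 K/W
ΣR = 0.03594 + 1.314×10^-4 + 1.523 + 8.749×10^-4 = 1.560 K/W
Q = ΔT/ΣR = (456 K − 300.4 K)/1.560 = 99.74 W
From the inner boundary to the carbon steel/perlite interface, ΣR_partial = 0.03607 K/W.
T_interface = T_in − Q·ΣR_partial = 456 K − (99.74)(0.03607) = 452 K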